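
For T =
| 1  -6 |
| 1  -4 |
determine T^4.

tr T = -3 and det T = 2, so the characteristic polynomial is λ² − (-3)λ + (2) with roots -2 and -1.
Eigenvectors give P = [[-2, 3], [-1, 1]] with P⁻¹ = [[1, -3], [1, -2]], and T = P·diag(-2, -1)·P⁻¹.
Then T^4 = P·diag(16, 1)·P⁻¹ = [[-32, 3], [-16, 1]] · [[1, -3], [1, -2]] = [[-29, 90], [-15, 46]].

[[-29, 90], [-15, 46]]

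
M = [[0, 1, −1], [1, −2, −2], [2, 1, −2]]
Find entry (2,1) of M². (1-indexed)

−6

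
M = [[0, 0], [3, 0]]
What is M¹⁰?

M is strictly triangular, hence nilpotent: M² = 0, so M¹⁰ = 0.

[[0, 0], [0, 0]]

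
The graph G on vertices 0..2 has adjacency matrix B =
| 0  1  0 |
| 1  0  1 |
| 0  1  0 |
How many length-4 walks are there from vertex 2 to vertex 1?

The number of length-4 walks from vertex 2 to vertex 1 is entry (2,1) of B^4, where B is the adjacency matrix.
B^2 = [[1, 0, 1], [0, 2, 0], [1, 0, 1]]
B^3 = [[0, 2, 0], [2, 0, 2], [0, 2, 0]]
B^4 = [[2, 0, 2], [0, 4, 0], [2, 0, 2]]

0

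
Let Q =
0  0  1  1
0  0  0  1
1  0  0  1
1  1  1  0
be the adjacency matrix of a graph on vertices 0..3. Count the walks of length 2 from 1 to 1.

1

The number of length-2 walks from vertex 1 to vertex 1 is entry (1,1) of Q², where Q is the adjacency matrix.
Q² = [[2, 1, 1, 1], [1, 1, 1, 0], [1, 1, 2, 1], [1, 0, 1, 3]]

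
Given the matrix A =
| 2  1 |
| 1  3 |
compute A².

[[5, 5], [5, 10]]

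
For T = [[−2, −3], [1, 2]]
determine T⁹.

T² = I (check: tr T = 0 and det T = −1), so T⁹ = T since 9 is odd.

[[−2, −3], [1, 2]]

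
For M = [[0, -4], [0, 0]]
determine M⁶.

M is strictly triangular, hence nilpotent: M² = 0, so M⁶ = 0.

[[0, 0], [0, 0]]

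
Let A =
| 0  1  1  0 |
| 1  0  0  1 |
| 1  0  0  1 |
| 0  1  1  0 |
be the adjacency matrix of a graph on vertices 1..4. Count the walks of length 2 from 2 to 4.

0

The number of length-2 walks from vertex 2 to vertex 4 is entry (2,4) of A², where A is the adjacency matrix.
A² = [[2, 0, 0, 2], [0, 2, 2, 0], [0, 2, 2, 0], [2, 0, 0, 2]]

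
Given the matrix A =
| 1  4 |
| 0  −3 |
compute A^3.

[[1, 28], [0, −27]]

A^2 = [[1, −8], [0, 9]]
A^3 = [[1, 28], [0, −27]]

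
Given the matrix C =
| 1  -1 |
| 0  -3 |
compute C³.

[[1, -7], [0, -27]]

C² = [[1, 2], [0, 9]]
C³ = [[1, -7], [0, -27]]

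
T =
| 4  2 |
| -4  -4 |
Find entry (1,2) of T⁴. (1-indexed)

T² = [[8, 0], [0, 8]]
T³ = [[32, 16], [-32, -32]]
T⁴ = [[64, 0], [0, 64]]

0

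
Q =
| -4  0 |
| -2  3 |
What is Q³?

[[-64, 0], [-26, 27]]

Q² = [[16, 0], [2, 9]]
Q³ = [[-64, 0], [-26, 27]]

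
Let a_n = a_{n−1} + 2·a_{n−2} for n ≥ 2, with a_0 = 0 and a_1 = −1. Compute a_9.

−171

With companion matrix C = [[1, 2], [1, 0]], [a_n, a_{n−1}]ᵀ = C·[a_{n−1}, a_{n−2}]ᵀ, so [a_9, a_8]ᵀ = C^8·[a_1, a_0]ᵀ.
C^8 = [[171, 170], [85, 86]], giving [a_9, a_8]ᵀ = [[−171], [−85]].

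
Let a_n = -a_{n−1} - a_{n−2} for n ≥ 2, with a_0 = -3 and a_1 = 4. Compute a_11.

With companion matrix T = [[-1, -1], [1, 0]], [a_n, a_{n−1}]ᵀ = T·[a_{n−1}, a_{n−2}]ᵀ, so [a_11, a_10]ᵀ = T^10·[a_1, a_0]ᵀ.
T^10 = [[-1, -1], [1, 0]], giving [a_11, a_10]ᵀ = [[-1], [4]].

-1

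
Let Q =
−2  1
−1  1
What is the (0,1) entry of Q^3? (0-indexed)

Q^2 = [[3, −1], [1, 0]]
Q^3 = [[−5, 2], [−2, 1]]

2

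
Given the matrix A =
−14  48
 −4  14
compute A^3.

tr A = 0 and det A = −4, so the characteristic polynomial is λ² − (0)λ + (−4) with roots 2 and −2.
Eigenvectors give P = [[3, −4], [1, −1]] with P⁻¹ = [[−1, 4], [−1, 3]], and A = P·diag(2, −2)·P⁻¹.
Then A^3 = P·diag(8, −8)·P⁻¹ = [[24, 32], [8, 8]] · [[−1, 4], [−1, 3]] = [[−56, 192], [−16, 56]].

[[−56, 192], [−16, 56]]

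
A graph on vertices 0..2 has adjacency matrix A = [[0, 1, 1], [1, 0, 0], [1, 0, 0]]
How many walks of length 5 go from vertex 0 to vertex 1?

The number of length-5 walks from vertex 0 to vertex 1 is entry (0,1) of A^5, where A is the adjacency matrix.
A^2 = [[2, 0, 0], [0, 1, 1], [0, 1, 1]]
A^3 = [[0, 2, 2], [2, 0, 0], [2, 0, 0]]
A^4 = [[4, 0, 0], [0, 2, 2], [0, 2, 2]]
A^5 = [[0, 4, 4], [4, 0, 0], [4, 0, 0]]

4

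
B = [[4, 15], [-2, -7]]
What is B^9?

tr B = -3 and det B = 2, so the characteristic polynomial is λ² − (-3)λ + (2) with roots -1 and -2.
Eigenvectors give P = [[-3, -5], [1, 2]] with P⁻¹ = [[-2, -5], [1, 3]], and B = P·diag(-1, -2)·P⁻¹.
Then B^9 = P·diag(-1, -512)·P⁻¹ = [[3, 2560], [-1, -1024]] · [[-2, -5], [1, 3]] = [[2554, 7665], [-1022, -3067]].

[[2554, 7665], [-1022, -3067]]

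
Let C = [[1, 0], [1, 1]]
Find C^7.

[[1, 0], [7, 1]]

C = I + N where N = [[0, 0], [1, 0]] is strictly lower-triangular, so N^2 = 0.
(I + N)^7 = I + 7·N = [[1, 0], [7, 1]].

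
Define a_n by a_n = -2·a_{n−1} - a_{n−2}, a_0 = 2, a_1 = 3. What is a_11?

With companion matrix B = [[-2, -1], [1, 0]], [a_n, a_{n−1}]ᵀ = B·[a_{n−1}, a_{n−2}]ᵀ, so [a_11, a_10]ᵀ = B¹⁰·[a_1, a_0]ᵀ.
B¹⁰ = [[11, 10], [-10, -9]], giving [a_11, a_10]ᵀ = [[53], [-48]].

53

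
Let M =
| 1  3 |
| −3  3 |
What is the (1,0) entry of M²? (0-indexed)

−12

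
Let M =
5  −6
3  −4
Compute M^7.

[[257, −258], [129, −130]]

tr M = 1 and det M = −2, so the characteristic polynomial is λ² − (1)λ + (−2) with roots −1 and 2.
Eigenvectors give P = [[−1, 2], [−1, 1]] with P⁻¹ = [[1, −2], [1, −1]], and M = P·diag(−1, 2)·P⁻¹.
Then M^7 = P·diag(−1, 128)·P⁻¹ = [[1, 256], [1, 128]] · [[1, −2], [1, −1]] = [[257, −258], [129, −130]].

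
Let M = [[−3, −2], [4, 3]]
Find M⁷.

[[−3, −2], [4, 3]]

M² = I (check: tr M = 0 and det M = −1), so M⁷ = M since 7 is odd.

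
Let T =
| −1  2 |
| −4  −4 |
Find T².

[[−7, −10], [20, 8]]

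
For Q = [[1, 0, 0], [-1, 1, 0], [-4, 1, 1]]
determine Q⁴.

[[1, 0, 0], [-4, 1, 0], [-22, 4, 1]]

Q = I + N where N = [[0, 0, 0], [-1, 0, 0], [-4, 1, 0]] is strictly lower-triangular, so N³ = 0.
(I + N)⁴ = I + 4·N + 6·N² = [[1, 0, 0], [-4, 1, 0], [-22, 4, 1]].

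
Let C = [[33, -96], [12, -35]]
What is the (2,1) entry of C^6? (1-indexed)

-2184

tr C = -2 and det C = -3, so the characteristic polynomial is λ² − (-2)λ + (-3) with roots 1 and -3.
Eigenvectors give P = [[3, -8], [1, -3]] with P⁻¹ = [[3, -8], [1, -3]], and C = P·diag(1, -3)·P⁻¹.
Then C^6 = P·diag(1, 729)·P⁻¹ = [[3, -5832], [1, -2187]] · [[3, -8], [1, -3]] = [[-5823, 17472], [-2184, 6553]].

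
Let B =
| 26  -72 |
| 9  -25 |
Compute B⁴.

tr B = 1 and det B = -2, so the characteristic polynomial is λ² − (1)λ + (-2) with roots -1 and 2.
Eigenvectors give P = [[8, 3], [3, 1]] with P⁻¹ = [[-1, 3], [3, -8]], and B = P·diag(-1, 2)·P⁻¹.
Then B⁴ = P·diag(1, 16)·P⁻¹ = [[8, 48], [3, 16]] · [[-1, 3], [3, -8]] = [[136, -360], [45, -119]].

[[136, -360], [45, -119]]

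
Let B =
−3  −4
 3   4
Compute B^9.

B² = B (a projection; rank 1, trace 1), so B^9 = B.

[[−3, −4], [3, 4]]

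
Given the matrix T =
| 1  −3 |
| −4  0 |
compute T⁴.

[[181, −75], [−100, 156]]

T² = [[13, −3], [−4, 12]]
T³ = [[25, −39], [−52, 12]]
T⁴ = [[181, −75], [−100, 156]]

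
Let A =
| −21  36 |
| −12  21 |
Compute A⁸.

[[6561, 0], [0, 6561]]

tr A = 0 and det A = −9, so the characteristic polynomial is λ² − (0)λ + (−9) with roots −3 and 3.
Eigenvectors give P = [[−2, −3], [−1, −2]] with P⁻¹ = [[−2, 3], [1, −2]], and A = P·diag(−3, 3)·P⁻¹.
Then A⁸ = P·diag(6561, 6561)·P⁻¹ = [[−13122, −19683], [−6561, −13122]] · [[−2, 3], [1, −2]] = [[6561, 0], [0, 6561]].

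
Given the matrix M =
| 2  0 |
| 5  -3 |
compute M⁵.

tr M = -1 and det M = -6, so the characteristic polynomial is λ² − (-1)λ + (-6) with roots -3 and 2.
Eigenvectors give P = [[0, -1], [1, -1]] with P⁻¹ = [[-1, 1], [-1, 0]], and M = P·diag(-3, 2)·P⁻¹.
Then M⁵ = P·diag(-243, 32)·P⁻¹ = [[0, -32], [-243, -32]] · [[-1, 1], [-1, 0]] = [[32, 0], [275, -243]].

[[32, 0], [275, -243]]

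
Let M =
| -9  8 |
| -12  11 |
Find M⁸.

[[-13119, 13120], [-19680, 19681]]

tr M = 2 and det M = -3, so the characteristic polynomial is λ² − (2)λ + (-3) with roots -1 and 3.
Eigenvectors give P = [[1, -2], [1, -3]] with P⁻¹ = [[3, -2], [1, -1]], and M = P·diag(-1, 3)·P⁻¹.
Then M⁸ = P·diag(1, 6561)·P⁻¹ = [[1, -13122], [1, -19683]] · [[3, -2], [1, -1]] = [[-13119, 13120], [-19680, 19681]].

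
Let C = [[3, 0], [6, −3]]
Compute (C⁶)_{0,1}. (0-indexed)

0

tr C = 0 and det C = −9, so the characteristic polynomial is λ² − (0)λ + (−9) with roots −3 and 3.
Eigenvectors give P = [[0, 1], [−1, 1]] with P⁻¹ = [[1, −1], [1, 0]], and C = P·diag(−3, 3)·P⁻¹.
Then C⁶ = P·diag(729, 729)·P⁻¹ = [[0, 729], [−729, 729]] · [[1, −1], [1, 0]] = [[729, 0], [0, 729]].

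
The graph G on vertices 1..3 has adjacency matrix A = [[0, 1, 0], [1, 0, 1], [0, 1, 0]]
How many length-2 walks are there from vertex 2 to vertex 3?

The number of length-2 walks from vertex 2 to vertex 3 is entry (2,3) of A², where A is the adjacency matrix.
A² = [[1, 0, 1], [0, 2, 0], [1, 0, 1]]

0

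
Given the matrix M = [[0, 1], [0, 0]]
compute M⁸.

[[0, 0], [0, 0]]

M is strictly triangular, hence nilpotent: M² = 0, so M⁸ = 0.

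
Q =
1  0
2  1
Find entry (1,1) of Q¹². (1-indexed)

1

Q = I + N where N = [[0, 0], [2, 0]] is strictly lower-triangular, so N² = 0.
(I + N)¹² = I + 12·N = [[1, 0], [24, 1]].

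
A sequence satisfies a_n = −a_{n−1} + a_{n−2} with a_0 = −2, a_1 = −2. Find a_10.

With companion matrix A = [[−1, 1], [1, 0]], [a_n, a_{n−1}]ᵀ = A·[a_{n−1}, a_{n−2}]ᵀ, so [a_10, a_9]ᵀ = A⁹·[a_1, a_0]ᵀ.
A⁹ = [[−55, 34], [34, −21]], giving [a_10, a_9]ᵀ = [[42], [−26]].

42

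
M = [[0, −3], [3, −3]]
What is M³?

M² = [[−9, 9], [−9, 0]]
M³ = [[27, 0], [0, 27]]

[[27, 0], [0, 27]]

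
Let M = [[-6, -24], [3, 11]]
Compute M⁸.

[[-50184, -151320], [18915, 57001]]

tr M = 5 and det M = 6, so the characteristic polynomial is λ² − (5)λ + (6) with roots 2 and 3.
Eigenvectors give P = [[3, -8], [-1, 3]] with P⁻¹ = [[3, 8], [1, 3]], and M = P·diag(2, 3)·P⁻¹.
Then M⁸ = P·diag(256, 6561)·P⁻¹ = [[768, -52488], [-256, 19683]] · [[3, 8], [1, 3]] = [[-50184, -151320], [18915, 57001]].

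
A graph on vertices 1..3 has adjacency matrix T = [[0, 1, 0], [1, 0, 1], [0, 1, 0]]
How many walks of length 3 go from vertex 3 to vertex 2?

2

The number of length-3 walks from vertex 3 to vertex 2 is entry (3,2) of T³, where T is the adjacency matrix.
T² = [[1, 0, 1], [0, 2, 0], [1, 0, 1]]
T³ = [[0, 2, 0], [2, 0, 2], [0, 2, 0]]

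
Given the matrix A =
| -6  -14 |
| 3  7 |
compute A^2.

[[-6, -14], [3, 7]]

A² = A (a projection; rank 1, trace 1), so A^2 = A.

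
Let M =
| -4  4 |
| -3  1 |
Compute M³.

M² = [[4, -12], [9, -11]]
M³ = [[20, 4], [-3, 25]]

[[20, 4], [-3, 25]]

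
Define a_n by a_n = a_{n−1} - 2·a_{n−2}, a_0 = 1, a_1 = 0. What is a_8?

With companion matrix M = [[1, -2], [1, 0]], [a_n, a_{n−1}]ᵀ = M·[a_{n−1}, a_{n−2}]ᵀ, so [a_8, a_7]ᵀ = M⁷·[a_1, a_0]ᵀ.
M⁷ = [[-3, -14], [7, -10]], giving [a_8, a_7]ᵀ = [[-14], [-10]].

-14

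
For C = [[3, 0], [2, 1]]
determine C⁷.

[[2187, 0], [2186, 1]]

tr C = 4 and det C = 3, so the characteristic polynomial is λ² − (4)λ + (3) with roots 1 and 3.
Eigenvectors give P = [[0, 1], [-1, 1]] with P⁻¹ = [[1, -1], [1, 0]], and C = P·diag(1, 3)·P⁻¹.
Then C⁷ = P·diag(1, 2187)·P⁻¹ = [[0, 2187], [-1, 2187]] · [[1, -1], [1, 0]] = [[2187, 0], [2186, 1]].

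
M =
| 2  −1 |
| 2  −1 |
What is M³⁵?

[[2, −1], [2, −1]]

M² = M (a projection; rank 1, trace 1), so M³⁵ = M.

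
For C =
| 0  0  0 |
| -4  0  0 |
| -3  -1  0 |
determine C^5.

[[0, 0, 0], [0, 0, 0], [0, 0, 0]]

C is strictly triangular, hence nilpotent: C^3 = 0, so C^5 = 0.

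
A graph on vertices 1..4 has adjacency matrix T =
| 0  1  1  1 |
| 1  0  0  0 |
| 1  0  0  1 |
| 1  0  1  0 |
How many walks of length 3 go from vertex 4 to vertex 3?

The number of length-3 walks from vertex 4 to vertex 3 is entry (4,3) of T^3, where T is the adjacency matrix.
T^2 = [[3, 0, 1, 1], [0, 1, 1, 1], [1, 1, 2, 1], [1, 1, 1, 2]]
T^3 = [[2, 3, 4, 4], [3, 0, 1, 1], [4, 1, 2, 3], [4, 1, 3, 2]]

3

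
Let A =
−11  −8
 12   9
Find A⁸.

[[19681, 13120], [−19680, −13119]]

tr A = −2 and det A = −3, so the characteristic polynomial is λ² − (−2)λ + (−3) with roots −3 and 1.
Eigenvectors give P = [[−1, −2], [1, 3]] with P⁻¹ = [[−3, −2], [1, 1]], and A = P·diag(−3, 1)·P⁻¹.
Then A⁸ = P·diag(6561, 1)·P⁻¹ = [[−6561, −2], [6561, 3]] · [[−3, −2], [1, 1]] = [[19681, 13120], [−19680, −13119]].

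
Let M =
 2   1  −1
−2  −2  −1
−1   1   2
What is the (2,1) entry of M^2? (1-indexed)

1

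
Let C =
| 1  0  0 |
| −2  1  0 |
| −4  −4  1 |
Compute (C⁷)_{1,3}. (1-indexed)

C = I + N where N = [[0, 0, 0], [−2, 0, 0], [−4, −4, 0]] is strictly lower-triangular, so N³ = 0.
(I + N)⁷ = I + 7·N + 21·N² = [[1, 0, 0], [−14, 1, 0], [140, −28, 1]].

0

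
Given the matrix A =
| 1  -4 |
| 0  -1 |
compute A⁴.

[[1, 0], [0, 1]]

A² = I (check: tr A = 0 and det A = -1), so A⁴ = I since 4 is even.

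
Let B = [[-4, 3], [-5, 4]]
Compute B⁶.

B² = I (check: tr B = 0 and det B = -1), so B⁶ = I since 6 is even.

[[1, 0], [0, 1]]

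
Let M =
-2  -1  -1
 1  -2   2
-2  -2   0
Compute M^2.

[[5, 6, 0], [-8, -1, -5], [2, 6, -2]]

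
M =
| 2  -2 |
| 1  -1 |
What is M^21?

M² = M (a projection; rank 1, trace 1), so M^21 = M.

[[2, -2], [1, -1]]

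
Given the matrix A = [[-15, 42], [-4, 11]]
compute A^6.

tr A = -4 and det A = 3, so the characteristic polynomial is λ² − (-4)λ + (3) with roots -1 and -3.
Eigenvectors give P = [[3, 7], [1, 2]] with P⁻¹ = [[-2, 7], [1, -3]], and A = P·diag(-1, -3)·P⁻¹.
Then A^6 = P·diag(1, 729)·P⁻¹ = [[3, 5103], [1, 1458]] · [[-2, 7], [1, -3]] = [[5097, -15288], [1456, -4367]].

[[5097, -15288], [1456, -4367]]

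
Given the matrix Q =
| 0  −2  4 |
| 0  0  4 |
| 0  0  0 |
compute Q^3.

[[0, 0, 0], [0, 0, 0], [0, 0, 0]]

Q is strictly triangular, hence nilpotent: Q^3 = 0, so Q^3 = 0.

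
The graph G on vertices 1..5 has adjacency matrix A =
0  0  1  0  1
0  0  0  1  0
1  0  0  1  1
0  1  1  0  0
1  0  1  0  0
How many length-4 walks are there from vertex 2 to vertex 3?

The number of length-4 walks from vertex 2 to vertex 3 is entry (2,3) of A⁴, where A is the adjacency matrix.
A² = [[2, 0, 1, 1, 1], [0, 1, 1, 0, 0], [1, 1, 3, 0, 1], [1, 0, 0, 2, 1], [1, 0, 1, 1, 2]]
A³ = [[2, 1, 4, 1, 3], [1, 0, 0, 2, 1], [4, 0, 2, 4, 4], [1, 2, 4, 0, 1], [3, 1, 4, 1, 2]]
A⁴ = [[7, 1, 6, 5, 6], [1, 2, 4, 0, 1], [6, 4, 12, 2, 6], [5, 0, 2, 6, 5], [6, 1, 6, 5, 7]]

4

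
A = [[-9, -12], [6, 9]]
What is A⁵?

[[-729, -972], [486, 729]]

tr A = 0 and det A = -9, so the characteristic polynomial is λ² − (0)λ + (-9) with roots -3 and 3.
Eigenvectors give P = [[2, -1], [-1, 1]] with P⁻¹ = [[1, 1], [1, 2]], and A = P·diag(-3, 3)·P⁻¹.
Then A⁵ = P·diag(-243, 243)·P⁻¹ = [[-486, -243], [243, 243]] · [[1, 1], [1, 2]] = [[-729, -972], [486, 729]].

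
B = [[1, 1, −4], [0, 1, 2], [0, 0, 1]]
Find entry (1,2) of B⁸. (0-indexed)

16

B = I + N where N = [[0, 1, −4], [0, 0, 2], [0, 0, 0]] is strictly upper-triangular, so N³ = 0.
(I + N)⁸ = I + 8·N + 28·N² = [[1, 8, 24], [0, 1, 16], [0, 0, 1]].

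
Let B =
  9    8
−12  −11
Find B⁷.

tr B = −2 and det B = −3, so the characteristic polynomial is λ² − (−2)λ + (−3) with roots −3 and 1.
Eigenvectors give P = [[−2, −1], [3, 1]] with P⁻¹ = [[1, 1], [−3, −2]], and B = P·diag(−3, 1)·P⁻¹.
Then B⁷ = P·diag(−2187, 1)·P⁻¹ = [[4374, −1], [−6561, 1]] · [[1, 1], [−3, −2]] = [[4377, 4376], [−6564, −6563]].

[[4377, 4376], [−6564, −6563]]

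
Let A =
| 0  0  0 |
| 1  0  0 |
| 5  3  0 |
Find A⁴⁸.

A is strictly triangular, hence nilpotent: A³ = 0, so A⁴⁸ = 0.

[[0, 0, 0], [0, 0, 0], [0, 0, 0]]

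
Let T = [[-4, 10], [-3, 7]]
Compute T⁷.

tr T = 3 and det T = 2, so the characteristic polynomial is λ² − (3)λ + (2) with roots 2 and 1.
Eigenvectors give P = [[-5, 2], [-3, 1]] with P⁻¹ = [[1, -2], [3, -5]], and T = P·diag(2, 1)·P⁻¹.
Then T⁷ = P·diag(128, 1)·P⁻¹ = [[-640, 2], [-384, 1]] · [[1, -2], [3, -5]] = [[-634, 1270], [-381, 763]].

[[-634, 1270], [-381, 763]]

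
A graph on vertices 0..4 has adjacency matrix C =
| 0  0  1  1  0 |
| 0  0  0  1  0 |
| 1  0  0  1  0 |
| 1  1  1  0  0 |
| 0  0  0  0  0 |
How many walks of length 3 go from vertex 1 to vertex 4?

0

The number of length-3 walks from vertex 1 to vertex 4 is entry (1,4) of C³, where C is the adjacency matrix.
C² = [[2, 1, 1, 1, 0], [1, 1, 1, 0, 0], [1, 1, 2, 1, 0], [1, 0, 1, 3, 0], [0, 0, 0, 0, 0]]
C³ = [[2, 1, 3, 4, 0], [1, 0, 1, 3, 0], [3, 1, 2, 4, 0], [4, 3, 4, 2, 0], [0, 0, 0, 0, 0]]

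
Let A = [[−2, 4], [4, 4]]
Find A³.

[[−8, 112], [112, 160]]

A² = [[20, 8], [8, 32]]
A³ = [[−8, 112], [112, 160]]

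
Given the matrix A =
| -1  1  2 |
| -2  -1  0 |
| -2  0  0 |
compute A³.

[[13, -3, -10], [6, 5, 8], [10, 4, 4]]

A² = [[-5, -2, -2], [4, -1, -4], [2, -2, -4]]
A³ = [[13, -3, -10], [6, 5, 8], [10, 4, 4]]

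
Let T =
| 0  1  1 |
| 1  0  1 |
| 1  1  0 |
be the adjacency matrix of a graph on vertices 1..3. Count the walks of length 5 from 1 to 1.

The number of length-5 walks from vertex 1 to vertex 1 is entry (1,1) of T^5, where T is the adjacency matrix.
T^2 = [[2, 1, 1], [1, 2, 1], [1, 1, 2]]
T^3 = [[2, 3, 3], [3, 2, 3], [3, 3, 2]]
T^4 = [[6, 5, 5], [5, 6, 5], [5, 5, 6]]
T^5 = [[10, 11, 11], [11, 10, 11], [11, 11, 10]]

10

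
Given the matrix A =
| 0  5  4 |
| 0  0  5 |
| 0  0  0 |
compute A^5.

[[0, 0, 0], [0, 0, 0], [0, 0, 0]]

A is strictly triangular, hence nilpotent: A^3 = 0, so A^5 = 0.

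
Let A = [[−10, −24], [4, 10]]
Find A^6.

tr A = 0 and det A = −4, so the characteristic polynomial is λ² − (0)λ + (−4) with roots 2 and −2.
Eigenvectors give P = [[−2, 3], [1, −1]] with P⁻¹ = [[1, 3], [1, 2]], and A = P·diag(2, −2)·P⁻¹.
Then A^6 = P·diag(64, 64)·P⁻¹ = [[−128, 192], [64, −64]] · [[1, 3], [1, 2]] = [[64, 0], [0, 64]].

[[64, 0], [0, 64]]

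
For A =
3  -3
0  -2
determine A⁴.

[[81, -39], [0, 16]]

A² = [[9, -3], [0, 4]]
A³ = [[27, -21], [0, -8]]
A⁴ = [[81, -39], [0, 16]]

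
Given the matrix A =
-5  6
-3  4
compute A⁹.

[[-1025, 1026], [-513, 514]]

tr A = -1 and det A = -2, so the characteristic polynomial is λ² − (-1)λ + (-2) with roots -2 and 1.
Eigenvectors give P = [[2, 1], [1, 1]] with P⁻¹ = [[1, -1], [-1, 2]], and A = P·diag(-2, 1)·P⁻¹.
Then A⁹ = P·diag(-512, 1)·P⁻¹ = [[-1024, 1], [-512, 1]] · [[1, -1], [-1, 2]] = [[-1025, 1026], [-513, 514]].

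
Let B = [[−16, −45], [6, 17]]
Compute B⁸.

[[−1274, −3825], [510, 1531]]

tr B = 1 and det B = −2, so the characteristic polynomial is λ² − (1)λ + (−2) with roots 2 and −1.
Eigenvectors give P = [[−5, 3], [2, −1]] with P⁻¹ = [[1, 3], [2, 5]], and B = P·diag(2, −1)·P⁻¹.
Then B⁸ = P·diag(256, 1)·P⁻¹ = [[−1280, 3], [512, −1]] · [[1, 3], [2, 5]] = [[−1274, −3825], [510, 1531]].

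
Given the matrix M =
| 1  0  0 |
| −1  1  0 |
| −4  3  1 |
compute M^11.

[[1, 0, 0], [−11, 1, 0], [−209, 33, 1]]

M = I + N where N = [[0, 0, 0], [−1, 0, 0], [−4, 3, 0]] is strictly lower-triangular, so N^3 = 0.
(I + N)^11 = I + 11·N + 55·N^2 = [[1, 0, 0], [−11, 1, 0], [−209, 33, 1]].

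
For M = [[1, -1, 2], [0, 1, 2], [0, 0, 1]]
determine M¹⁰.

M = I + N where N = [[0, -1, 2], [0, 0, 2], [0, 0, 0]] is strictly upper-triangular, so N³ = 0.
(I + N)¹⁰ = I + 10·N + 45·N² = [[1, -10, -70], [0, 1, 20], [0, 0, 1]].

[[1, -10, -70], [0, 1, 20], [0, 0, 1]]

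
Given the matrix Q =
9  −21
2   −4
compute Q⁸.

tr Q = 5 and det Q = 6, so the characteristic polynomial is λ² − (5)λ + (6) with roots 3 and 2.
Eigenvectors give P = [[7, 3], [2, 1]] with P⁻¹ = [[1, −3], [−2, 7]], and Q = P·diag(3, 2)·P⁻¹.
Then Q⁸ = P·diag(6561, 256)·P⁻¹ = [[45927, 768], [13122, 256]] · [[1, −3], [−2, 7]] = [[44391, −132405], [12610, −37574]].

[[44391, −132405], [12610, −37574]]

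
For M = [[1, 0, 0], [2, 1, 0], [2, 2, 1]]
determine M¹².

M = I + N where N = [[0, 0, 0], [2, 0, 0], [2, 2, 0]] is strictly lower-triangular, so N³ = 0.
(I + N)¹² = I + 12·N + 66·N² = [[1, 0, 0], [24, 1, 0], [288, 24, 1]].

[[1, 0, 0], [24, 1, 0], [288, 24, 1]]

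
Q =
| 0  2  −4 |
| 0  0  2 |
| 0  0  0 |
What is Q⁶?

[[0, 0, 0], [0, 0, 0], [0, 0, 0]]

Q is strictly triangular, hence nilpotent: Q³ = 0, so Q⁶ = 0.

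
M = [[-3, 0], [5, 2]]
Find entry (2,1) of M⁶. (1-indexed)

tr M = -1 and det M = -6, so the characteristic polynomial is λ² − (-1)λ + (-6) with roots -3 and 2.
Eigenvectors give P = [[-1, 0], [1, 1]] with P⁻¹ = [[-1, 0], [1, 1]], and M = P·diag(-3, 2)·P⁻¹.
Then M⁶ = P·diag(729, 64)·P⁻¹ = [[-729, 0], [729, 64]] · [[-1, 0], [1, 1]] = [[729, 0], [-665, 64]].

-665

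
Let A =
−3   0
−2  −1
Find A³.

[[−27, 0], [−26, −1]]

A² = [[9, 0], [8, 1]]
A³ = [[−27, 0], [−26, −1]]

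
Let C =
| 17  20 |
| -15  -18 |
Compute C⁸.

tr C = -1 and det C = -6, so the characteristic polynomial is λ² − (-1)λ + (-6) with roots -3 and 2.
Eigenvectors give P = [[-1, 4], [1, -3]] with P⁻¹ = [[3, 4], [1, 1]], and C = P·diag(-3, 2)·P⁻¹.
Then C⁸ = P·diag(6561, 256)·P⁻¹ = [[-6561, 1024], [6561, -768]] · [[3, 4], [1, 1]] = [[-18659, -25220], [18915, 25476]].

[[-18659, -25220], [18915, 25476]]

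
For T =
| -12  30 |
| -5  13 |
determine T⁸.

[[-12354, 37830], [-6305, 19171]]

tr T = 1 and det T = -6, so the characteristic polynomial is λ² − (1)λ + (-6) with roots 3 and -2.
Eigenvectors give P = [[2, 3], [1, 1]] with P⁻¹ = [[-1, 3], [1, -2]], and T = P·diag(3, -2)·P⁻¹.
Then T⁸ = P·diag(6561, 256)·P⁻¹ = [[13122, 768], [6561, 256]] · [[-1, 3], [1, -2]] = [[-12354, 37830], [-6305, 19171]].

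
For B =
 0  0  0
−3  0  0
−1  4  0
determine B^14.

B is strictly triangular, hence nilpotent: B^3 = 0, so B^14 = 0.

[[0, 0, 0], [0, 0, 0], [0, 0, 0]]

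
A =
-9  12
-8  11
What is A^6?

[[-1455, 2184], [-1456, 2185]]

tr A = 2 and det A = -3, so the characteristic polynomial is λ² − (2)λ + (-3) with roots -1 and 3.
Eigenvectors give P = [[3, 1], [2, 1]] with P⁻¹ = [[1, -1], [-2, 3]], and A = P·diag(-1, 3)·P⁻¹.
Then A^6 = P·diag(1, 729)·P⁻¹ = [[3, 729], [2, 729]] · [[1, -1], [-2, 3]] = [[-1455, 2184], [-1456, 2185]].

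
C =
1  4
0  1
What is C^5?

[[1, 20], [0, 1]]

C = I + N where N = [[0, 4], [0, 0]] is strictly upper-triangular, so N^2 = 0.
(I + N)^5 = I + 5·N = [[1, 20], [0, 1]].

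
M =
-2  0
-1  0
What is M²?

[[4, 0], [2, 0]]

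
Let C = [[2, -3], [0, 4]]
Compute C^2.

[[4, -18], [0, 16]]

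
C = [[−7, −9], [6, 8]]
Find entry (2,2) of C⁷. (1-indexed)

386

tr C = 1 and det C = −2, so the characteristic polynomial is λ² − (1)λ + (−2) with roots −1 and 2.
Eigenvectors give P = [[−3, −1], [2, 1]] with P⁻¹ = [[−1, −1], [2, 3]], and C = P·diag(−1, 2)·P⁻¹.
Then C⁷ = P·diag(−1, 128)·P⁻¹ = [[3, −128], [−2, 128]] · [[−1, −1], [2, 3]] = [[−259, −387], [258, 386]].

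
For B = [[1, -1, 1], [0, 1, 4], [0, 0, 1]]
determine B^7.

[[1, -7, -77], [0, 1, 28], [0, 0, 1]]

B = I + N where N = [[0, -1, 1], [0, 0, 4], [0, 0, 0]] is strictly upper-triangular, so N^3 = 0.
(I + N)^7 = I + 7·N + 21·N^2 = [[1, -7, -77], [0, 1, 28], [0, 0, 1]].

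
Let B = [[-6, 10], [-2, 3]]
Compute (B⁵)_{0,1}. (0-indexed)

tr B = -3 and det B = 2, so the characteristic polynomial is λ² − (-3)λ + (2) with roots -2 and -1.
Eigenvectors give P = [[5, 2], [2, 1]] with P⁻¹ = [[1, -2], [-2, 5]], and B = P·diag(-2, -1)·P⁻¹.
Then B⁵ = P·diag(-32, -1)·P⁻¹ = [[-160, -2], [-64, -1]] · [[1, -2], [-2, 5]] = [[-156, 310], [-62, 123]].

310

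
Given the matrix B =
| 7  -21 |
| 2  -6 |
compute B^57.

[[7, -21], [2, -6]]

B² = B (a projection; rank 1, trace 1), so B^57 = B.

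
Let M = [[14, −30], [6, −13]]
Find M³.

[[44, −90], [18, −37]]

tr M = 1 and det M = −2, so the characteristic polynomial is λ² − (1)λ + (−2) with roots −1 and 2.
Eigenvectors give P = [[2, 5], [1, 2]] with P⁻¹ = [[−2, 5], [1, −2]], and M = P·diag(−1, 2)·P⁻¹.
Then M³ = P·diag(−1, 8)·P⁻¹ = [[−2, 40], [−1, 16]] · [[−2, 5], [1, −2]] = [[44, −90], [18, −37]].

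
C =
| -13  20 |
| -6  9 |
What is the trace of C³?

-28

tr C = -4 and det C = 3, so the characteristic polynomial is λ² − (-4)λ + (3) with roots -3 and -1.
Eigenvectors give P = [[2, -5], [1, -3]] with P⁻¹ = [[3, -5], [1, -2]], and C = P·diag(-3, -1)·P⁻¹.
Then C³ = P·diag(-27, -1)·P⁻¹ = [[-54, 5], [-27, 3]] · [[3, -5], [1, -2]] = [[-157, 260], [-78, 129]].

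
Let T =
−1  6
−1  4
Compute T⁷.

[[−253, 762], [−127, 382]]

tr T = 3 and det T = 2, so the characteristic polynomial is λ² − (3)λ + (2) with roots 2 and 1.
Eigenvectors give P = [[2, 3], [1, 1]] with P⁻¹ = [[−1, 3], [1, −2]], and T = P·diag(2, 1)·P⁻¹.
Then T⁷ = P·diag(128, 1)·P⁻¹ = [[256, 3], [128, 1]] · [[−1, 3], [1, −2]] = [[−253, 762], [−127, 382]].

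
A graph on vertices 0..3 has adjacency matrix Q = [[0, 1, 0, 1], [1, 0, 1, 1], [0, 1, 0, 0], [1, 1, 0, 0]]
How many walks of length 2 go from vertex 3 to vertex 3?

2

The number of length-2 walks from vertex 3 to vertex 3 is entry (3,3) of Q², where Q is the adjacency matrix.
Q² = [[2, 1, 1, 1], [1, 3, 0, 1], [1, 0, 1, 1], [1, 1, 1, 2]]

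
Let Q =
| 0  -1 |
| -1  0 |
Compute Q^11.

[[0, -1], [-1, 0]]

Q² = I (check: tr Q = 0 and det Q = -1), so Q^11 = Q since 11 is odd.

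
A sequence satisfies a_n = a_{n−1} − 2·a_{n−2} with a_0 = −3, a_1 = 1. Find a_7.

37

With companion matrix M = [[1, −2], [1, 0]], [a_n, a_{n−1}]ᵀ = M·[a_{n−1}, a_{n−2}]ᵀ, so [a_7, a_6]ᵀ = M^6·[a_1, a_0]ᵀ.
M^6 = [[7, −10], [5, 2]], giving [a_7, a_6]ᵀ = [[37], [−1]].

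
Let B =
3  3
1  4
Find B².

[[12, 21], [7, 19]]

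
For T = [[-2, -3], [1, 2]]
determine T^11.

[[-2, -3], [1, 2]]

T² = I (check: tr T = 0 and det T = -1), so T^11 = T since 11 is odd.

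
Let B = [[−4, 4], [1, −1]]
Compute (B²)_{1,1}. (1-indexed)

20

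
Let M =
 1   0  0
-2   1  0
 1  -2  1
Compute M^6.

M = I + N where N = [[0, 0, 0], [-2, 0, 0], [1, -2, 0]] is strictly lower-triangular, so N^3 = 0.
(I + N)^6 = I + 6·N + 15·N^2 = [[1, 0, 0], [-12, 1, 0], [66, -12, 1]].

[[1, 0, 0], [-12, 1, 0], [66, -12, 1]]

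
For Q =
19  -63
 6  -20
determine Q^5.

tr Q = -1 and det Q = -2, so the characteristic polynomial is λ² − (-1)λ + (-2) with roots 1 and -2.
Eigenvectors give P = [[7, 3], [2, 1]] with P⁻¹ = [[1, -3], [-2, 7]], and Q = P·diag(1, -2)·P⁻¹.
Then Q^5 = P·diag(1, -32)·P⁻¹ = [[7, -96], [2, -32]] · [[1, -3], [-2, 7]] = [[199, -693], [66, -230]].

[[199, -693], [66, -230]]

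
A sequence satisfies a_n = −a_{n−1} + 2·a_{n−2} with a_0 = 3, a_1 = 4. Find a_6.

With companion matrix B = [[−1, 2], [1, 0]], [a_n, a_{n−1}]ᵀ = B·[a_{n−1}, a_{n−2}]ᵀ, so [a_6, a_5]ᵀ = B⁵·[a_1, a_0]ᵀ.
B⁵ = [[−21, 22], [11, −10]], giving [a_6, a_5]ᵀ = [[−18], [14]].

−18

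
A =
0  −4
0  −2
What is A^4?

A^2 = [[0, 8], [0, 4]]
A^3 = [[0, −16], [0, −8]]
A^4 = [[0, 32], [0, 16]]

[[0, 32], [0, 16]]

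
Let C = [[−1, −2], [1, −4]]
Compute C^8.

[[−6049, 12610], [−6305, 12866]]

tr C = −5 and det C = 6, so the characteristic polynomial is λ² − (−5)λ + (6) with roots −3 and −2.
Eigenvectors give P = [[−1, 2], [−1, 1]] with P⁻¹ = [[1, −2], [1, −1]], and C = P·diag(−3, −2)·P⁻¹.
Then C^8 = P·diag(6561, 256)·P⁻¹ = [[−6561, 512], [−6561, 256]] · [[1, −2], [1, −1]] = [[−6049, 12610], [−6305, 12866]].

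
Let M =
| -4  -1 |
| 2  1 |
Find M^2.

[[14, 3], [-6, -1]]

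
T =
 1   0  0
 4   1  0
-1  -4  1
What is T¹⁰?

[[1, 0, 0], [40, 1, 0], [-730, -40, 1]]

T = I + N where N = [[0, 0, 0], [4, 0, 0], [-1, -4, 0]] is strictly lower-triangular, so N³ = 0.
(I + N)¹⁰ = I + 10·N + 45·N² = [[1, 0, 0], [40, 1, 0], [-730, -40, 1]].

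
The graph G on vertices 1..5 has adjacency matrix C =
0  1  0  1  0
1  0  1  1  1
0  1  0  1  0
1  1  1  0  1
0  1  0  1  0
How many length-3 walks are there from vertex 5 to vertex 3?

The number of length-3 walks from vertex 5 to vertex 3 is entry (5,3) of C³, where C is the adjacency matrix.
C² = [[2, 1, 2, 1, 2], [1, 4, 1, 3, 1], [2, 1, 2, 1, 2], [1, 3, 1, 4, 1], [2, 1, 2, 1, 2]]
C³ = [[2, 7, 2, 7, 2], [7, 6, 7, 7, 7], [2, 7, 2, 7, 2], [7, 7, 7, 6, 7], [2, 7, 2, 7, 2]]

2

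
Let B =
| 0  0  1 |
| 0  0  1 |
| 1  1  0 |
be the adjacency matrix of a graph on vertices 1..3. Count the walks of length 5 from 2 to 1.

The number of length-5 walks from vertex 2 to vertex 1 is entry (2,1) of B⁵, where B is the adjacency matrix.
B² = [[1, 1, 0], [1, 1, 0], [0, 0, 2]]
B³ = [[0, 0, 2], [0, 0, 2], [2, 2, 0]]
B⁴ = [[2, 2, 0], [2, 2, 0], [0, 0, 4]]
B⁵ = [[0, 0, 4], [0, 0, 4], [4, 4, 0]]

0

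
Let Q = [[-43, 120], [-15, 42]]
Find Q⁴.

[[601, -1560], [195, -504]]

tr Q = -1 and det Q = -6, so the characteristic polynomial is λ² − (-1)λ + (-6) with roots 2 and -3.
Eigenvectors give P = [[-8, 3], [-3, 1]] with P⁻¹ = [[1, -3], [3, -8]], and Q = P·diag(2, -3)·P⁻¹.
Then Q⁴ = P·diag(16, 81)·P⁻¹ = [[-128, 243], [-48, 81]] · [[1, -3], [3, -8]] = [[601, -1560], [195, -504]].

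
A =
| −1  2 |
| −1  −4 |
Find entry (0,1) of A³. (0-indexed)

tr A = −5 and det A = 6, so the characteristic polynomial is λ² − (−5)λ + (6) with roots −2 and −3.
Eigenvectors give P = [[2, −1], [−1, 1]] with P⁻¹ = [[1, 1], [1, 2]], and A = P·diag(−2, −3)·P⁻¹.
Then A³ = P·diag(−8, −27)·P⁻¹ = [[−16, 27], [8, −27]] · [[1, 1], [1, 2]] = [[11, 38], [−19, −46]].

38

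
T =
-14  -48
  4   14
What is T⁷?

tr T = 0 and det T = -4, so the characteristic polynomial is λ² − (0)λ + (-4) with roots 2 and -2.
Eigenvectors give P = [[-3, -4], [1, 1]] with P⁻¹ = [[1, 4], [-1, -3]], and T = P·diag(2, -2)·P⁻¹.
Then T⁷ = P·diag(128, -128)·P⁻¹ = [[-384, 512], [128, -128]] · [[1, 4], [-1, -3]] = [[-896, -3072], [256, 896]].

[[-896, -3072], [256, 896]]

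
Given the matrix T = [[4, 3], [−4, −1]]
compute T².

[[4, 9], [−12, −11]]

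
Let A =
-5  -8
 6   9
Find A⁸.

[[-19679, -26240], [19680, 26241]]

tr A = 4 and det A = 3, so the characteristic polynomial is λ² − (4)λ + (3) with roots 3 and 1.
Eigenvectors give P = [[-1, 4], [1, -3]] with P⁻¹ = [[3, 4], [1, 1]], and A = P·diag(3, 1)·P⁻¹.
Then A⁸ = P·diag(6561, 1)·P⁻¹ = [[-6561, 4], [6561, -3]] · [[3, 4], [1, 1]] = [[-19679, -26240], [19680, 26241]].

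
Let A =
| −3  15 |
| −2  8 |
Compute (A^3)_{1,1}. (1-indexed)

−87

tr A = 5 and det A = 6, so the characteristic polynomial is λ² − (5)λ + (6) with roots 3 and 2.
Eigenvectors give P = [[−5, 3], [−2, 1]] with P⁻¹ = [[1, −3], [2, −5]], and A = P·diag(3, 2)·P⁻¹.
Then A^3 = P·diag(27, 8)·P⁻¹ = [[−135, 24], [−54, 8]] · [[1, −3], [2, −5]] = [[−87, 285], [−38, 122]].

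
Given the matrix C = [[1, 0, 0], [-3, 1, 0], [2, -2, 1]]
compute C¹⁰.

C = I + N where N = [[0, 0, 0], [-3, 0, 0], [2, -2, 0]] is strictly lower-triangular, so N³ = 0.
(I + N)¹⁰ = I + 10·N + 45·N² = [[1, 0, 0], [-30, 1, 0], [290, -20, 1]].

[[1, 0, 0], [-30, 1, 0], [290, -20, 1]]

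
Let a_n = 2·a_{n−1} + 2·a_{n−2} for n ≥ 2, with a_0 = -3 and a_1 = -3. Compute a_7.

-1704

With companion matrix M = [[2, 2], [1, 0]], [a_n, a_{n−1}]ᵀ = M·[a_{n−1}, a_{n−2}]ᵀ, so [a_7, a_6]ᵀ = M⁶·[a_1, a_0]ᵀ.
M⁶ = [[328, 240], [120, 88]], giving [a_7, a_6]ᵀ = [[-1704], [-624]].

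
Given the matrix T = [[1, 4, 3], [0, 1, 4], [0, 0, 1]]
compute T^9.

T = I + N where N = [[0, 4, 3], [0, 0, 4], [0, 0, 0]] is strictly upper-triangular, so N^3 = 0.
(I + N)^9 = I + 9·N + 36·N^2 = [[1, 36, 603], [0, 1, 36], [0, 0, 1]].

[[1, 36, 603], [0, 1, 36], [0, 0, 1]]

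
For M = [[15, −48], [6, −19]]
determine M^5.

[[1935, −5808], [726, −2179]]

tr M = −4 and det M = 3, so the characteristic polynomial is λ² − (−4)λ + (3) with roots −3 and −1.
Eigenvectors give P = [[−8, 3], [−3, 1]] with P⁻¹ = [[1, −3], [3, −8]], and M = P·diag(−3, −1)·P⁻¹.
Then M^5 = P·diag(−243, −1)·P⁻¹ = [[1944, −3], [729, −1]] · [[1, −3], [3, −8]] = [[1935, −5808], [726, −2179]].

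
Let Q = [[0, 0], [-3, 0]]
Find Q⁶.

Q is strictly triangular, hence nilpotent: Q² = 0, so Q⁶ = 0.

[[0, 0], [0, 0]]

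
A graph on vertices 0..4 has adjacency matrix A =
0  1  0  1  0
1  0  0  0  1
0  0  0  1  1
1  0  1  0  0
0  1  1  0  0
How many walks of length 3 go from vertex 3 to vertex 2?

The number of length-3 walks from vertex 3 to vertex 2 is entry (3,2) of A³, where A is the adjacency matrix.
A² = [[2, 0, 1, 0, 1], [0, 2, 1, 1, 0], [1, 1, 2, 0, 0], [0, 1, 0, 2, 1], [1, 0, 0, 1, 2]]
A³ = [[0, 3, 1, 3, 1], [3, 0, 1, 1, 3], [1, 1, 0, 3, 3], [3, 1, 3, 0, 1], [1, 3, 3, 1, 0]]

3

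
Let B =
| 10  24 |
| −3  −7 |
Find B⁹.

tr B = 3 and det B = 2, so the characteristic polynomial is λ² − (3)λ + (2) with roots 1 and 2.
Eigenvectors give P = [[−8, −3], [3, 1]] with P⁻¹ = [[1, 3], [−3, −8]], and B = P·diag(1, 2)·P⁻¹.
Then B⁹ = P·diag(1, 512)·P⁻¹ = [[−8, −1536], [3, 512]] · [[1, 3], [−3, −8]] = [[4600, 12264], [−1533, −4087]].

[[4600, 12264], [−1533, −4087]]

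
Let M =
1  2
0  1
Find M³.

M = I + N where N = [[0, 2], [0, 0]] is strictly upper-triangular, so N² = 0.
(I + N)³ = I + 3·N = [[1, 6], [0, 1]].

[[1, 6], [0, 1]]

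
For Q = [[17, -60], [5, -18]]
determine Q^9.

[[61097, -242340], [20195, -80268]]

tr Q = -1 and det Q = -6, so the characteristic polynomial is λ² − (-1)λ + (-6) with roots -3 and 2.
Eigenvectors give P = [[-3, 4], [-1, 1]] with P⁻¹ = [[1, -4], [1, -3]], and Q = P·diag(-3, 2)·P⁻¹.
Then Q^9 = P·diag(-19683, 512)·P⁻¹ = [[59049, 2048], [19683, 512]] · [[1, -4], [1, -3]] = [[61097, -242340], [20195, -80268]].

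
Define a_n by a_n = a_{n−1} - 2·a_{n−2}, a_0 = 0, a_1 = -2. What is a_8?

6

With companion matrix A = [[1, -2], [1, 0]], [a_n, a_{n−1}]ᵀ = A·[a_{n−1}, a_{n−2}]ᵀ, so [a_8, a_7]ᵀ = A^7·[a_1, a_0]ᵀ.
A^7 = [[-3, -14], [7, -10]], giving [a_8, a_7]ᵀ = [[6], [-14]].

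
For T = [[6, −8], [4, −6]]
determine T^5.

[[96, −128], [64, −96]]

tr T = 0 and det T = −4, so the characteristic polynomial is λ² − (0)λ + (−4) with roots −2 and 2.
Eigenvectors give P = [[1, 2], [1, 1]] with P⁻¹ = [[−1, 2], [1, −1]], and T = P·diag(−2, 2)·P⁻¹.
Then T^5 = P·diag(−32, 32)·P⁻¹ = [[−32, 64], [−32, 32]] · [[−1, 2], [1, −1]] = [[96, −128], [64, −96]].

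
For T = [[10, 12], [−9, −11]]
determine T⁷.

[[388, 516], [−387, −515]]

tr T = −1 and det T = −2, so the characteristic polynomial is λ² − (−1)λ + (−2) with roots −2 and 1.
Eigenvectors give P = [[−1, 4], [1, −3]] with P⁻¹ = [[3, 4], [1, 1]], and T = P·diag(−2, 1)·P⁻¹.
Then T⁷ = P·diag(−128, 1)·P⁻¹ = [[128, 4], [−128, −3]] · [[3, 4], [1, 1]] = [[388, 516], [−387, −515]].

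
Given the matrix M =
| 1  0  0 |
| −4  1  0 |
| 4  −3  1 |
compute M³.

[[1, 0, 0], [−12, 1, 0], [48, −9, 1]]

M = I + N where N = [[0, 0, 0], [−4, 0, 0], [4, −3, 0]] is strictly lower-triangular, so N³ = 0.
(I + N)³ = I + 3·N + 3·N² = [[1, 0, 0], [−12, 1, 0], [48, −9, 1]].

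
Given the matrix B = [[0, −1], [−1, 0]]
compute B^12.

[[1, 0], [0, 1]]

B² = I (check: tr B = 0 and det B = −1), so B^12 = I since 12 is even.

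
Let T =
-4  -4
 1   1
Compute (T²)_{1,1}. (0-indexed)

-3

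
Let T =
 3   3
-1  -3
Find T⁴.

[[36, 0], [0, 36]]

T² = [[6, 0], [0, 6]]
T³ = [[18, 18], [-6, -18]]
T⁴ = [[36, 0], [0, 36]]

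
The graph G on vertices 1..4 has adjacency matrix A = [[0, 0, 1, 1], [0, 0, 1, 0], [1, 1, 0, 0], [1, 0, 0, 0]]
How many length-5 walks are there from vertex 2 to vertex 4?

The number of length-5 walks from vertex 2 to vertex 4 is entry (2,4) of A^5, where A is the adjacency matrix.
A^2 = [[2, 1, 0, 0], [1, 1, 0, 0], [0, 0, 2, 1], [0, 0, 1, 1]]
A^3 = [[0, 0, 3, 2], [0, 0, 2, 1], [3, 2, 0, 0], [2, 1, 0, 0]]
A^4 = [[5, 3, 0, 0], [3, 2, 0, 0], [0, 0, 5, 3], [0, 0, 3, 2]]
A^5 = [[0, 0, 8, 5], [0, 0, 5, 3], [8, 5, 0, 0], [5, 3, 0, 0]]

3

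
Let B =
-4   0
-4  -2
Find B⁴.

[[256, 0], [480, 16]]

B² = [[16, 0], [24, 4]]
B³ = [[-64, 0], [-112, -8]]
B⁴ = [[256, 0], [480, 16]]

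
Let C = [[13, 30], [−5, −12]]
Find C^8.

tr C = 1 and det C = −6, so the characteristic polynomial is λ² − (1)λ + (−6) with roots −2 and 3.
Eigenvectors give P = [[−2, 3], [1, −1]] with P⁻¹ = [[1, 3], [1, 2]], and C = P·diag(−2, 3)·P⁻¹.
Then C^8 = P·diag(256, 6561)·P⁻¹ = [[−512, 19683], [256, −6561]] · [[1, 3], [1, 2]] = [[19171, 37830], [−6305, −12354]].

[[19171, 37830], [−6305, −12354]]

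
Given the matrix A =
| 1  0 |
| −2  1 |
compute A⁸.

A = I + N where N = [[0, 0], [−2, 0]] is strictly lower-triangular, so N² = 0.
(I + N)⁸ = I + 8·N = [[1, 0], [−16, 1]].

[[1, 0], [−16, 1]]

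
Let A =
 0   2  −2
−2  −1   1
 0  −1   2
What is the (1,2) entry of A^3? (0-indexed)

2

A^2 = [[−4, 0, −2], [2, −4, 5], [2, −1, 3]]
A^3 = [[0, −6, 4], [8, 3, 2], [2, 2, 1]]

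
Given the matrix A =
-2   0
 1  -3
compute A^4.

tr A = -5 and det A = 6, so the characteristic polynomial is λ² − (-5)λ + (6) with roots -3 and -2.
Eigenvectors give P = [[0, -1], [1, -1]] with P⁻¹ = [[-1, 1], [-1, 0]], and A = P·diag(-3, -2)·P⁻¹.
Then A^4 = P·diag(81, 16)·P⁻¹ = [[0, -16], [81, -16]] · [[-1, 1], [-1, 0]] = [[16, 0], [-65, 81]].

[[16, 0], [-65, 81]]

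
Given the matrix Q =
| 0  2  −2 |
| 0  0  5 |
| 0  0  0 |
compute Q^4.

[[0, 0, 0], [0, 0, 0], [0, 0, 0]]

Q is strictly triangular, hence nilpotent: Q^3 = 0, so Q^4 = 0.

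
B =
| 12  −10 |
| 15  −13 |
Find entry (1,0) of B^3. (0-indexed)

105

tr B = −1 and det B = −6, so the characteristic polynomial is λ² − (−1)λ + (−6) with roots −3 and 2.
Eigenvectors give P = [[−2, 1], [−3, 1]] with P⁻¹ = [[1, −1], [3, −2]], and B = P·diag(−3, 2)·P⁻¹.
Then B^3 = P·diag(−27, 8)·P⁻¹ = [[54, 8], [81, 8]] · [[1, −1], [3, −2]] = [[78, −70], [105, −97]].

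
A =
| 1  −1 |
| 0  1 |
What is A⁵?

[[1, −5], [0, 1]]

A = I + N where N = [[0, −1], [0, 0]] is strictly upper-triangular, so N² = 0.
(I + N)⁵ = I + 5·N = [[1, −5], [0, 1]].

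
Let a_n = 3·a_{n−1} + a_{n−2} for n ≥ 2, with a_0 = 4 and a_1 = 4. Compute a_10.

With companion matrix T = [[3, 1], [1, 0]], [a_n, a_{n−1}]ᵀ = T·[a_{n−1}, a_{n−2}]ᵀ, so [a_10, a_9]ᵀ = T^9·[a_1, a_0]ᵀ.
T^9 = [[42837, 12970], [12970, 3927]], giving [a_10, a_9]ᵀ = [[223228], [67588]].

223228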